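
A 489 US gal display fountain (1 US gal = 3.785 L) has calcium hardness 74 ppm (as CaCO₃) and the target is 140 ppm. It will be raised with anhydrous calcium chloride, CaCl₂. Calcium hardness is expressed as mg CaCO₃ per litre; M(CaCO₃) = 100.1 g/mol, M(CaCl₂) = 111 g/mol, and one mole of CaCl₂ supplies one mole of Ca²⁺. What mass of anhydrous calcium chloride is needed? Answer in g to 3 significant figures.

135 g

Volume: 489 US gal × 3.785 L/gal = 1,851 L.
Hardness to add: (140 − 74) = 66 mg/L as CaCO₃ × 1,851 L = 122.2 g as CaCO₃.
Moles of Ca²⁺ (1 mol Ca²⁺ ≡ 1 mol CaCO₃): 122.2 / 100.1 g/mol = 1.22 mol.
Mass of CaCl₂: 1.22 × 111 = 135.5 g.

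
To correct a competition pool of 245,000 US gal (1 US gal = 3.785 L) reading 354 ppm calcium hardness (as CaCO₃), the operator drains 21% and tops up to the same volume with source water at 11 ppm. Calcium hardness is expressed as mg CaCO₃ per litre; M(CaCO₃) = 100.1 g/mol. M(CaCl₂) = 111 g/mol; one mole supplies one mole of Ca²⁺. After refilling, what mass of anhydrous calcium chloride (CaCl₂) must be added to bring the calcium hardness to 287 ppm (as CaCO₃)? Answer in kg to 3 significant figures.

Volume: 245,000 US gal × 3.785 L/gal = 927,325 L.
After draining 21% and refilling: 354 × 0.79 + 11 × 0.21 = 281.97 ppm.
Deficit to target: 287 − 281.97 = 5.03 mg/L.
As CaCO₃: 5.03 mg/L × 927,325 L = 4664 g; ÷ 100.1 = 46.6 mol Ca²⁺.
Mass: 46.6 × 111 = 5172 g.

5.17 kg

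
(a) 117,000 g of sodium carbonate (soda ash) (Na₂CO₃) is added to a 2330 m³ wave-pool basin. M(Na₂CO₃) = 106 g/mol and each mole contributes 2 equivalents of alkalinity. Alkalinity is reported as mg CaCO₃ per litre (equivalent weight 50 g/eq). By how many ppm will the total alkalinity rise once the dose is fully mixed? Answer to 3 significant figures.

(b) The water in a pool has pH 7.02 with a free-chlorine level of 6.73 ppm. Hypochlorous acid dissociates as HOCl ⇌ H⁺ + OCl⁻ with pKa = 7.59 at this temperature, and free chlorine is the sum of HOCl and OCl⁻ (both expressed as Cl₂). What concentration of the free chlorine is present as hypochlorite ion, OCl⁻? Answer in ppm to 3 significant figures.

(a) 47.4 ppm; (b) 1.43 ppm

(a) Volume: 2330 m³ = 2,330,000 L.
(a) Moles of Na₂CO₃: 117,000 g ÷ 106 g/mol = 1104 mol → 2208 eq of alkalinity.
(a) As CaCO₃: 2208 eq × 50 g/eq = 110,400 g.
(a) Rise: 110,400 g / 2,330,000 L × 1000 = 47.37 mg/L.

(b) [OCl⁻]/[HOCl] = 10^(pH − pKa) = 10^(7.02 − 7.59) = 10^-0.57 = 0.2692.
(b) Fraction as HOCl = 1 / (1 + 0.2692) = 0.7879.
(b) OCl⁻ = (1 − 0.7879) × 6.73 ppm = 1.427 ppm.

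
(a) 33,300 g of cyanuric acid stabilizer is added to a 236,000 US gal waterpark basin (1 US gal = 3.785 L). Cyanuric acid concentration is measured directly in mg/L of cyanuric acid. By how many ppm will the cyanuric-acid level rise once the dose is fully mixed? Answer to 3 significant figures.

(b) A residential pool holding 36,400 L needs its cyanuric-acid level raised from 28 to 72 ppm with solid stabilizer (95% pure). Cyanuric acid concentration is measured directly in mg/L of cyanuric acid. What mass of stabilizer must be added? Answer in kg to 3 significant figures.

(a) Volume: 236,000 US gal × 3.785 L/gal = 893,260 L.
(a) Rise: 33,300 g / 893,260 L × 1000 = 37.28 mg/L.

(b) CYA to add: (72 − 28) = 44 mg/L × 36,400 L = 1602 g cyanuric acid.
(b) At 95% purity: 1602 / 0.95 = 1686 g product.

(a) 37.3 ppm; (b) 1.69 kg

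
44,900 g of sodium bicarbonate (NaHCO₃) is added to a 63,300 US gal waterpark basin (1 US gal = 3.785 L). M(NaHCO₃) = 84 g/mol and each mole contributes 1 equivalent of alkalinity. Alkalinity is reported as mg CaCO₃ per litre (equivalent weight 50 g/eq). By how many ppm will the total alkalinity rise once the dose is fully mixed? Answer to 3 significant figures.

112 ppm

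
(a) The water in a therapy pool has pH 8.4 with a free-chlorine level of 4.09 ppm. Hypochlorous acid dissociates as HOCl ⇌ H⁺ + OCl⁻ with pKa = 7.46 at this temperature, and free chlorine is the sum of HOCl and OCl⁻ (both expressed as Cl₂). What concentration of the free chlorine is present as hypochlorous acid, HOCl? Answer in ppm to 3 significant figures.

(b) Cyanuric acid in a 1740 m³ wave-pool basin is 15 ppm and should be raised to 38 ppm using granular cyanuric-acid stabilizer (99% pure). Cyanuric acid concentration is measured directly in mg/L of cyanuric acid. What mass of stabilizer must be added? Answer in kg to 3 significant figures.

(a) [OCl⁻]/[HOCl] = 10^(pH − pKa) = 10^(8.4 − 7.46) = 10^0.94 = 8.71.
(a) Fraction as HOCl = 1 / (1 + 8.71) = 0.103.
(a) HOCl = 0.103 × 4.09 ppm = 0.4212 ppm.

(b) Volume: 1740 m³ = 1,740,000 L.
(b) CYA to add: (38 − 15) = 23 mg/L × 1,740,000 L = 40,020 g cyanuric acid.
(b) At 99% purity: 40,020 / 0.99 = 40,420 g product.

(a) 0.421 ppm; (b) 40.4 kg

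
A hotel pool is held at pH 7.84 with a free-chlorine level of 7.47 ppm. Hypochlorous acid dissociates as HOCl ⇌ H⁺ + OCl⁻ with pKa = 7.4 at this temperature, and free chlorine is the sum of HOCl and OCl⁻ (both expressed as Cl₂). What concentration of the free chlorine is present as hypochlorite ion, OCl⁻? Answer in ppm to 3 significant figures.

5.48 ppm

[OCl⁻]/[HOCl] = 10^(pH − pKa) = 10^(7.84 − 7.4) = 10^0.44 = 2.754.
Fraction as HOCl = 1 / (1 + 2.754) = 0.2664.
OCl⁻ = (1 − 0.2664) × 7.47 ppm = 5.48 ppm.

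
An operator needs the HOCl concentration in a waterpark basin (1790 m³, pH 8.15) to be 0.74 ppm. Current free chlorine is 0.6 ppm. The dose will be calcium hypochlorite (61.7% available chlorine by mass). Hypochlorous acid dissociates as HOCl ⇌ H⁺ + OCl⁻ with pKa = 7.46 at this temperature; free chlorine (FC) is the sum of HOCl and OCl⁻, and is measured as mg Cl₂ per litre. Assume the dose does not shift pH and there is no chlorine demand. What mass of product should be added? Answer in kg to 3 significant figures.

Volume: 1790 m³ = 1,790,000 L.
[OCl⁻]/[HOCl] = 10^(pH − pKa) = 10^(8.15 − 7.46) = 4.898; fraction as HOCl = 1/(1 + 4.898) = 0.1696.
Free chlorine required for 0.74 ppm HOCl: 0.74 / 0.1696 = 4.364 ppm.
FC to add: 4.364 − 0.6 = 3.764 mg/L as Cl₂.
Cl₂ equivalent: 3.764 mg/L × 1,790,000 L = 6738 g.
Product at 61.7% available Cl: 6738 / 0.617 = 10,920 g.

10.9 kg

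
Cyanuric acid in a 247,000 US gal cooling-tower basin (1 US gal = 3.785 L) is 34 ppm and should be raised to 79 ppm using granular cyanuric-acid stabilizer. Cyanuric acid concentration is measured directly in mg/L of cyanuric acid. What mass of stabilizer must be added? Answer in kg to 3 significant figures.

Volume: 247,000 US gal × 3.785 L/gal = 934,895 L.
CYA to add: (79 − 34) = 45 mg/L × 934,895 L = 42,070 g cyanuric acid.

42.1 kg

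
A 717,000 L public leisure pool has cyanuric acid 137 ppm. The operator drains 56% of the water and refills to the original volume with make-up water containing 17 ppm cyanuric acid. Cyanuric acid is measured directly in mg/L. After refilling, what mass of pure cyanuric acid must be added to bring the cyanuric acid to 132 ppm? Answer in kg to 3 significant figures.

44.6 kg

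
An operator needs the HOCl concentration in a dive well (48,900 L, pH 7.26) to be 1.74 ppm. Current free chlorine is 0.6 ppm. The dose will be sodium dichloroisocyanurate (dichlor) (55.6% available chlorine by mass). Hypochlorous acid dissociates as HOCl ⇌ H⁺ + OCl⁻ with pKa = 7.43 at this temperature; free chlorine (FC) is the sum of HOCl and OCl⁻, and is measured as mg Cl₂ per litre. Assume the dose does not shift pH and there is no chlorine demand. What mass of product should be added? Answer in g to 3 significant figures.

[OCl⁻]/[HOCl] = 10^(pH − pKa) = 10^(7.26 − 7.43) = 0.6761; fraction as HOCl = 1/(1 + 0.6761) = 0.5966.
Free chlorine required for 1.74 ppm HOCl: 1.74 / 0.5966 = 2.916 ppm.
FC to add: 2.916 − 0.6 = 2.316 mg/L as Cl₂.
Cl₂ equivalent: 2.316 mg/L × 48,900 L = 113.3 g.
Product at 55.6% available Cl: 113.3 / 0.556 = 203.7 g.

204 g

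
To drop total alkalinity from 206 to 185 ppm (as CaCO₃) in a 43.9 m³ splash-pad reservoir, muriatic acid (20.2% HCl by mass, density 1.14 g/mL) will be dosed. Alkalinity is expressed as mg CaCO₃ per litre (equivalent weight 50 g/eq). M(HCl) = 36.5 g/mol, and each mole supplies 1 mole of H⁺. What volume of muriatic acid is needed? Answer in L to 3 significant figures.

2.92 L

Volume: 43.9 m³ = 43,900 L.
Alkalinity to neutralize: (206 − 185) = 21 mg/L as CaCO₃ × 43,900 L = 921.9 g as CaCO₃.
Equivalents of H⁺ required: 921.9 ÷ 50 g/eq = 18.44 eq = 18.44 mol HCl.
Mass of HCl: 18.44 × 36.5 = 673 g.
Mass of 20.2% solution: 673 / 0.202 = 3332 g.
Volume: 3332 g ÷ 1.14 g/mL = 2922 mL.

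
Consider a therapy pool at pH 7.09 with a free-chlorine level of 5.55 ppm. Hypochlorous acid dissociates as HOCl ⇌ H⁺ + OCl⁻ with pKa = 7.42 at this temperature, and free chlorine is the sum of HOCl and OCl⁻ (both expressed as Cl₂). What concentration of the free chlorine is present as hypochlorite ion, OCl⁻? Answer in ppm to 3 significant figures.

1.77 ppm

[OCl⁻]/[HOCl] = 10^(pH − pKa) = 10^(7.09 − 7.42) = 10^-0.33 = 0.4677.
Fraction as HOCl = 1 / (1 + 0.4677) = 0.6813.
OCl⁻ = (1 − 0.6813) × 5.55 ppm = 1.769 ppm.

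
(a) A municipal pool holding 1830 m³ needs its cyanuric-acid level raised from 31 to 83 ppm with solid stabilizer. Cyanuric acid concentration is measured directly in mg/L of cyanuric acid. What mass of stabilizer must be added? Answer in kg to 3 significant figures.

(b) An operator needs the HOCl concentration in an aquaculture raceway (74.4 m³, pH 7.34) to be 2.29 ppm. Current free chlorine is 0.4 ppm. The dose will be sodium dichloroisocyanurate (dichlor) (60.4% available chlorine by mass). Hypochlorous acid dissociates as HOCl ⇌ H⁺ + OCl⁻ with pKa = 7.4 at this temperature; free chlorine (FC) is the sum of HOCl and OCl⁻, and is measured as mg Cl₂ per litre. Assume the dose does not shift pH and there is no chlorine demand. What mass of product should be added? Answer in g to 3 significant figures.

(a) Volume: 1830 m³ = 1,830,000 L.
(a) CYA to add: (83 − 31) = 52 mg/L × 1,830,000 L = 95,160 g cyanuric acid.

(b) Volume: 74.4 m³ = 74,400 L.
(b) [OCl⁻]/[HOCl] = 10^(pH − pKa) = 10^(7.34 − 7.4) = 0.871; fraction as HOCl = 1/(1 + 0.871) = 0.5345.
(b) Free chlorine required for 2.29 ppm HOCl: 2.29 / 0.5345 = 4.285 ppm.
(b) FC to add: 4.285 − 0.4 = 3.885 mg/L as Cl₂.
(b) Cl₂ equivalent: 3.885 mg/L × 74,400 L = 289 g.
(b) Product at 60.4% available Cl: 289 / 0.604 = 478.5 g.

(a) 95.2 kg; (b) 478 g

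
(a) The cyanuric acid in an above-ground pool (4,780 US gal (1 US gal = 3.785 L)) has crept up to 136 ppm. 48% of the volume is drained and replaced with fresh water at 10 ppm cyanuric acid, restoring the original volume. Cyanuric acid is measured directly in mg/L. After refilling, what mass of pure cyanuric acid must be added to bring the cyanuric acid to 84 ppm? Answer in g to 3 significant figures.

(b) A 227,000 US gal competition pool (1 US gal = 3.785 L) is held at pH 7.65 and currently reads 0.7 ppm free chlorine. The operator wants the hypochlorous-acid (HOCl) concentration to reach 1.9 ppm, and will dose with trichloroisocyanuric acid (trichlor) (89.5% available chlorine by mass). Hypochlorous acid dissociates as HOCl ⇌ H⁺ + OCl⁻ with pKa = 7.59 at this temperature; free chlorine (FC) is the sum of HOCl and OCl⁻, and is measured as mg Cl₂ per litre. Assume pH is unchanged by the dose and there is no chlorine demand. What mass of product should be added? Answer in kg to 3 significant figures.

(a) 153 g; (b) 3.25 kg

(a) Volume: 4,780 US gal × 3.785 L/gal = 18,092 L.
(a) After draining 48% and refilling: 136 × 0.52 + 10 × 0.48 = 75.52 ppm.
(a) Deficit to target: 84 − 75.52 = 8.48 mg/L.
(a) Mass: 8.48 mg/L × 18,092 L = 153.4 g cyanuric acid.

(b) Volume: 227,000 US gal × 3.785 L/gal = 859,195 L.
(b) [OCl⁻]/[HOCl] = 10^(pH − pKa) = 10^(7.65 − 7.59) = 1.148; fraction as HOCl = 1/(1 + 1.148) = 0.4655.
(b) Free chlorine required for 1.9 ppm HOCl: 1.9 / 0.4655 = 4.081 ppm.
(b) FC to add: 4.081 − 0.7 = 3.381 mg/L as Cl₂.
(b) Cl₂ equivalent: 3.381 mg/L × 859,195 L = 2905 g.
(b) Product at 89.5% available Cl: 2905 / 0.895 = 3246 g.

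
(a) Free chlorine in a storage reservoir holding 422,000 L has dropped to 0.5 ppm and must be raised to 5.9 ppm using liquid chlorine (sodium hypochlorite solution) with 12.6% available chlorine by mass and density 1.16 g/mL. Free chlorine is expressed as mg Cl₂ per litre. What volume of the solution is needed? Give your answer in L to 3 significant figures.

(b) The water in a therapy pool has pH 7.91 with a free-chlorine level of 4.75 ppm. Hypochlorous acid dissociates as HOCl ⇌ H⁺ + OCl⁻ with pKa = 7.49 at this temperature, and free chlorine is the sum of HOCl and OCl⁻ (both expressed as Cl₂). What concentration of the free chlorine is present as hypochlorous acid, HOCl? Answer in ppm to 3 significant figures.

(a) Chlorine deficit: 5.9 − 0.5 = 5.4 ppm = 5.4 mg/L as Cl₂.
(a) Cl₂ equivalent needed: 5.4 mg/L × 422,000 L = 2,279,000 mg = 2279 g.
(a) Product at 12.6% available chlorine: 2279 / 0.126 = 18,090 g.
(a) Volume at density 1.16 g/mL: 18,090 g ÷ 1.16 g/mL = 15,590 mL.

(b) [OCl⁻]/[HOCl] = 10^(pH − pKa) = 10^(7.91 − 7.49) = 10^0.42 = 2.63.
(b) Fraction as HOCl = 1 / (1 + 2.63) = 0.2755.
(b) HOCl = 0.2755 × 4.75 ppm = 1.308 ppm.

(a) 15.6 L; (b) 1.31 ppm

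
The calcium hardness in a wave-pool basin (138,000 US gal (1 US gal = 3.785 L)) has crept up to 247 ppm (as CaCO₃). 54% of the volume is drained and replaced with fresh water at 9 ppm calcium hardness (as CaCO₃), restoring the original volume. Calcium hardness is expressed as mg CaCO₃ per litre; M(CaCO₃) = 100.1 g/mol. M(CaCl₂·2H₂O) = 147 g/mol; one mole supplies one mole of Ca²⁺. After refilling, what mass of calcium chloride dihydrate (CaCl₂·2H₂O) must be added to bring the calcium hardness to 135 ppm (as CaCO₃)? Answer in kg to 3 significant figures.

12.7 kg

Volume: 138,000 US gal × 3.785 L/gal = 522,330 L.
After draining 54% and refilling: 247 × 0.46 + 9 × 0.54 = 118.48 ppm.
Deficit to target: 135 − 118.48 = 16.52 mg/L.
As CaCO₃: 16.52 mg/L × 522,330 L = 8629 g; ÷ 100.1 = 86.2 mol Ca²⁺.
Mass: 86.2 × 147 = 12,670 g.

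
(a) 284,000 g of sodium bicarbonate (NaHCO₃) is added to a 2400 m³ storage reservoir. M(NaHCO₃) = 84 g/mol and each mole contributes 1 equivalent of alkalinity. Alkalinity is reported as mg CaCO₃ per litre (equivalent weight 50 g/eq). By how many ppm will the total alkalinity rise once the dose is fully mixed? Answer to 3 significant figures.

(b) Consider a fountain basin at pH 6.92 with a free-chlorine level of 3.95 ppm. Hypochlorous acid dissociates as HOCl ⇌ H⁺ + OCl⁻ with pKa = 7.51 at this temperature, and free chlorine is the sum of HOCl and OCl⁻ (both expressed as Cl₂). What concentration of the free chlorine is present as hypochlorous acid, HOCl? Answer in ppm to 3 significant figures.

(a) 70.4 ppm; (b) 3.14 ppm

(a) Volume: 2400 m³ = 2,400,000 L.
(a) Moles of NaHCO₃: 284,000 g ÷ 84 g/mol = 3381 mol → 3381 eq of alkalinity.
(a) As CaCO₃: 3381 eq × 50 g/eq = 169,000 g.
(a) Rise: 169,000 g / 2,400,000 L × 1000 = 70.44 mg/L.

(b) [OCl⁻]/[HOCl] = 10^(pH − pKa) = 10^(6.92 − 7.51) = 10^-0.59 = 0.257.
(b) Fraction as HOCl = 1 / (1 + 0.257) = 0.7955.
(b) HOCl = 0.7955 × 3.95 ppm = 3.142 ppm.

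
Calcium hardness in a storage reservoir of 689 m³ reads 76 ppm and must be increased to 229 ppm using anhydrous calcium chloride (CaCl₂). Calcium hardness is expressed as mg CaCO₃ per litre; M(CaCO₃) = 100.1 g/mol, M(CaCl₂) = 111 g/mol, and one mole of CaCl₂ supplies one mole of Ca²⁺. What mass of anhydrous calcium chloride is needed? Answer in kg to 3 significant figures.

117 kg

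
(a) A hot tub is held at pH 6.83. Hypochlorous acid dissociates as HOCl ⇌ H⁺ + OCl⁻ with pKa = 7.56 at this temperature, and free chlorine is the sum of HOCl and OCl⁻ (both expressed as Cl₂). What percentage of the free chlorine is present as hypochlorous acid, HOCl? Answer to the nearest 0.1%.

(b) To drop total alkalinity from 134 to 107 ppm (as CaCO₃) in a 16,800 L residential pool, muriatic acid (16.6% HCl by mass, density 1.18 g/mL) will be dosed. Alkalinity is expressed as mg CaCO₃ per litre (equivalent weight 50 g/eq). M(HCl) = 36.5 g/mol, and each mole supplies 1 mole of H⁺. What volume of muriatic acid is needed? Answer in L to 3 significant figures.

(a) 84.3%; (b) 1.69 L

(a) [OCl⁻]/[HOCl] = 10^(pH − pKa) = 10^(6.83 − 7.56) = 10^-0.73 = 0.1862.
(a) Fraction as HOCl = 1 / (1 + 0.1862) = 0.843.

(b) Alkalinity to neutralize: (134 − 107) = 27 mg/L as CaCO₃ × 16,800 L = 453.6 g as CaCO₃.
(b) Equivalents of H⁺ required: 453.6 ÷ 50 g/eq = 9.072 eq = 9.072 mol HCl.
(b) Mass of HCl: 9.072 × 36.5 = 331.1 g.
(b) Mass of 16.6% solution: 331.1 / 0.166 = 1995 g.
(b) Volume: 1995 g ÷ 1.18 g/mL = 1690 mL.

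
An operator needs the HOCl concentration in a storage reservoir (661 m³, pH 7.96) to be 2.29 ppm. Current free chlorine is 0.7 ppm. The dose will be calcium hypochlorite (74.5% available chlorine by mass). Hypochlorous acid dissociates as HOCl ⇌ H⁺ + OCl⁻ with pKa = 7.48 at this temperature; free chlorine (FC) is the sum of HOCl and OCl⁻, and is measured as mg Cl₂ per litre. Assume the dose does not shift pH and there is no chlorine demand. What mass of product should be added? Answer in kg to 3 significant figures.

7.55 kg

Volume: 661 m³ = 661,000 L.
[OCl⁻]/[HOCl] = 10^(pH − pKa) = 10^(7.96 − 7.48) = 3.02; fraction as HOCl = 1/(1 + 3.02) = 0.2488.
Free chlorine required for 2.29 ppm HOCl: 2.29 / 0.2488 = 9.206 ppm.
FC to add: 9.206 − 0.7 = 8.506 mg/L as Cl₂.
Cl₂ equivalent: 8.506 mg/L × 661,000 L = 5622 g.
Product at 74.5% available Cl: 5622 / 0.745 = 7547 g.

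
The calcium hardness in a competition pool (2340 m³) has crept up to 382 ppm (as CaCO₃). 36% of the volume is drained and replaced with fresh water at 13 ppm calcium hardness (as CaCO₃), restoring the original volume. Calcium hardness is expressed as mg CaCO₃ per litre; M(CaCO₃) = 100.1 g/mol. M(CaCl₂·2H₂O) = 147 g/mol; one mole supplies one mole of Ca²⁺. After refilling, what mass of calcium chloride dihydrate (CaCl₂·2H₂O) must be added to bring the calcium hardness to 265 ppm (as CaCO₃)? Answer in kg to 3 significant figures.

Volume: 2340 m³ = 2,340,000 L.
After draining 36% and refilling: 382 × 0.64 + 13 × 0.36 = 249.16 ppm.
Deficit to target: 265 − 249.16 = 15.84 mg/L.
As CaCO₃: 15.84 mg/L × 2,340,000 L = 37,070 g; ÷ 100.1 = 370.3 mol Ca²⁺.
Mass: 370.3 × 147 = 54,430 g.

54.4 kg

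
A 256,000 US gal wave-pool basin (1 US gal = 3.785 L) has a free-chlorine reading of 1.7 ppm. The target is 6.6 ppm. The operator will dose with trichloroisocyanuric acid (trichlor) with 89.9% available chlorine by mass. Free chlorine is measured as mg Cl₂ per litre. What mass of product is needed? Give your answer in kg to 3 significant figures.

Volume: 256,000 US gal × 3.785 L/gal = 968,960 L.
Chlorine deficit: 6.6 − 1.7 = 4.9 ppm = 4.9 mg/L as Cl₂.
Cl₂ equivalent needed: 4.9 mg/L × 968,960 L = 4,748,000 mg = 4748 g.
Product at 89.9% available chlorine: 4748 / 0.899 = 5281 g.

5.28 kg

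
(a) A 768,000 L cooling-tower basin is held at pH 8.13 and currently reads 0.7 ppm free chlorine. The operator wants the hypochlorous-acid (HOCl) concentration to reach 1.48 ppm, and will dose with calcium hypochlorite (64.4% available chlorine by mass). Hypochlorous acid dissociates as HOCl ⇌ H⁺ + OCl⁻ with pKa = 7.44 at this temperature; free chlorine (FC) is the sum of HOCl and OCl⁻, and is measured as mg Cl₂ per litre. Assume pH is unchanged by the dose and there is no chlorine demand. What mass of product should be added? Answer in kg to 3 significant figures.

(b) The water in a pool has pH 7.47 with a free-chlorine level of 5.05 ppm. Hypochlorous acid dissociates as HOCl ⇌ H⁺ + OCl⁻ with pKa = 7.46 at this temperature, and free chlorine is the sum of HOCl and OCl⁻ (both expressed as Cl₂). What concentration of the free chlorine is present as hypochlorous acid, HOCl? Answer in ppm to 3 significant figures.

(a) [OCl⁻]/[HOCl] = 10^(pH − pKa) = 10^(8.13 − 7.44) = 4.898; fraction as HOCl = 1/(1 + 4.898) = 0.1696.
(a) Free chlorine required for 1.48 ppm HOCl: 1.48 / 0.1696 = 8.729 ppm.
(a) FC to add: 8.729 − 0.7 = 8.029 mg/L as Cl₂.
(a) Cl₂ equivalent: 8.029 mg/L × 768,000 L = 6166 g.
(a) Product at 64.4% available Cl: 6166 / 0.644 = 9575 g.

(b) [OCl⁻]/[HOCl] = 10^(pH − pKa) = 10^(7.47 − 7.46) = 10^0.01 = 1.023.
(b) Fraction as HOCl = 1 / (1 + 1.023) = 0.4942.
(b) HOCl = 0.4942 × 5.05 ppm = 2.496 ppm.

(a) 9.57 kg; (b) 2.50 ppm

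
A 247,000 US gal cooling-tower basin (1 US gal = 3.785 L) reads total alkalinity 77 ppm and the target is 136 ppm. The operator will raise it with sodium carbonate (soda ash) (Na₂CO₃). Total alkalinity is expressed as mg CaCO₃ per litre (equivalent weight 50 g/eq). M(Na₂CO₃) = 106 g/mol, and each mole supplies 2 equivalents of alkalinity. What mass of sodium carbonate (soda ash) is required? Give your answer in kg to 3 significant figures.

Volume: 247,000 US gal × 3.785 L/gal = 934,895 L.
Alkalinity to add: (136 − 77) = 59 mg/L as CaCO₃ × 934,895 L = 55,160 g as CaCO₃.
Equivalents: 55,160 g ÷ 50 g/eq = 1103 eq.
Each mole of Na₂CO₃ supplies 2 eq, so 1103 / 2 = 551.6 mol.
Mass: 551.6 mol × 106 g/mol = 58,470 g.

58.5 kg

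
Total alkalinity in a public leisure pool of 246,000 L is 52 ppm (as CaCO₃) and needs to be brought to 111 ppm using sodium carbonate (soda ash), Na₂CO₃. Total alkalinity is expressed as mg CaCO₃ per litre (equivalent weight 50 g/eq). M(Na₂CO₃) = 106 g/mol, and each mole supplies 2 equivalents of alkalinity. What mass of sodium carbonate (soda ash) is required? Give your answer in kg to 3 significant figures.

15.4 kg

Alkalinity to add: (111 − 52) = 59 mg/L as CaCO₃ × 246,000 L = 14,510 g as CaCO₃.
Equivalents: 14,510 g ÷ 50 g/eq = 290.3 eq.
Each mole of Na₂CO₃ supplies 2 eq, so 290.3 / 2 = 145.1 mol.
Mass: 145.1 mol × 106 g/mol = 15,380 g.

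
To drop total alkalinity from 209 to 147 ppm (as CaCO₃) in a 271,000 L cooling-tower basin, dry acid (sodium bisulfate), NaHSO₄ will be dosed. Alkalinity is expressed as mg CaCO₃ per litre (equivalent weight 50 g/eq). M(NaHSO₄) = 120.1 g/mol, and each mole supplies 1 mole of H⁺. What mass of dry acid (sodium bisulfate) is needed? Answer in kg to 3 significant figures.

Alkalinity to neutralize: (209 − 147) = 62 mg/L as CaCO₃ × 271,000 L = 16,800 g as CaCO₃.
Equivalents of H⁺ required: 16,800 ÷ 50 g/eq = 336 eq = 336 mol NaHSO₄.
Mass of NaHSO₄: 336 × 120.1 = 40,360 g.

40.4 kg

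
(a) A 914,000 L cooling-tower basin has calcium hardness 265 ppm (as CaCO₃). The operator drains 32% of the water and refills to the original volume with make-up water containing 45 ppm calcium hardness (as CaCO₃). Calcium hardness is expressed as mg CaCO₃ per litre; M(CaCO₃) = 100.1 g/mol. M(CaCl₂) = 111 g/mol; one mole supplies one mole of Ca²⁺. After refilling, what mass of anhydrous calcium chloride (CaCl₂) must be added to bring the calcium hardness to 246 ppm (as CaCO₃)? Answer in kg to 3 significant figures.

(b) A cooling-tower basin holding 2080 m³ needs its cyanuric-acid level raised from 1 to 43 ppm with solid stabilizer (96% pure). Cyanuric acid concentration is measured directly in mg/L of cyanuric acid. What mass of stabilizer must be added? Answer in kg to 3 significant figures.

(a) 52.1 kg; (b) 91.0 kg

(a) After draining 32% and refilling: 265 × 0.68 + 45 × 0.32 = 194.6 ppm.
(a) Deficit to target: 246 − 194.6 = 51.4 mg/L.
(a) As CaCO₃: 51.4 mg/L × 914,000 L = 46,980 g; ÷ 100.1 = 469.3 mol Ca²⁺.
(a) Mass: 469.3 × 111 = 52,100 g.

(b) Volume: 2080 m³ = 2,080,000 L.
(b) CYA to add: (43 − 1) = 42 mg/L × 2,080,000 L = 87,360 g cyanuric acid.
(b) At 96% purity: 87,360 / 0.96 = 91,000 g product.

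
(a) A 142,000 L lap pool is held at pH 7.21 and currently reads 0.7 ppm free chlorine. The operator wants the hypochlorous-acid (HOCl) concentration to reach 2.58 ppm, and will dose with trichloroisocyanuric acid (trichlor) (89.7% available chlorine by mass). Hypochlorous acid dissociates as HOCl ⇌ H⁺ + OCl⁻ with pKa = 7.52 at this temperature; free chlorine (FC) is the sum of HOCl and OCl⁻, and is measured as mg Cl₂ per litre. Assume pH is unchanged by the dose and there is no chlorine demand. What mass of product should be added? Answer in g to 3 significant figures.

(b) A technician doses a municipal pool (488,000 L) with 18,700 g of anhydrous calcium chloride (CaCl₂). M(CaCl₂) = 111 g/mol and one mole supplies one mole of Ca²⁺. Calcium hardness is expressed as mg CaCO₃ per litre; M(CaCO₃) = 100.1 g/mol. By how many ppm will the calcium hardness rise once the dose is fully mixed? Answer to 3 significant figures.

(a) 498 g; (b) 34.6 ppm

(a) [OCl⁻]/[HOCl] = 10^(pH − pKa) = 10^(7.21 − 7.52) = 0.4898; fraction as HOCl = 1/(1 + 0.4898) = 0.6712.
(a) Free chlorine required for 2.58 ppm HOCl: 2.58 / 0.6712 = 3.844 ppm.
(a) FC to add: 3.844 − 0.7 = 3.144 mg/L as Cl₂.
(a) Cl₂ equivalent: 3.144 mg/L × 142,000 L = 446.4 g.
(a) Product at 89.7% available Cl: 446.4 / 0.897 = 497.7 g.

(b) Moles of Ca²⁺: 18,700 g ÷ 111 g/mol = 168.5 mol.
(b) As CaCO₃: 168.5 mol × 100.1 g/mol = 16,860 g.
(b) Rise: 16,860 g / 488,000 L × 1000 = 34.56 mg/L.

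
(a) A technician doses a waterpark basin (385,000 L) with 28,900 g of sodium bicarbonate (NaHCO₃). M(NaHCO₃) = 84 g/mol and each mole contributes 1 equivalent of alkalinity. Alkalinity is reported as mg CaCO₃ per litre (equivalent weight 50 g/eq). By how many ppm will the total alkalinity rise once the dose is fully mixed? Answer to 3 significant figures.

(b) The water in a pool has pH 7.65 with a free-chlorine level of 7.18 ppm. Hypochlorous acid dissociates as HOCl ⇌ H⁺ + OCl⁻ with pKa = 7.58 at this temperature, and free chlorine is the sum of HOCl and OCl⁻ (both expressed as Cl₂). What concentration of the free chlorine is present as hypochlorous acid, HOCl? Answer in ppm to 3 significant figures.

(a) 44.7 ppm; (b) 3.30 ppm

(a) Moles of NaHCO₃: 28,900 g ÷ 84 g/mol = 344 mol → 344 eq of alkalinity.
(a) As CaCO₃: 344 eq × 50 g/eq = 17,200 g.
(a) Rise: 17,200 g / 385,000 L × 1000 = 44.68 mg/L.

(b) [OCl⁻]/[HOCl] = 10^(pH − pKa) = 10^(7.65 − 7.58) = 10^0.07 = 1.175.
(b) Fraction as HOCl = 1 / (1 + 1.175) = 0.4598.
(b) HOCl = 0.4598 × 7.18 ppm = 3.301 ppm.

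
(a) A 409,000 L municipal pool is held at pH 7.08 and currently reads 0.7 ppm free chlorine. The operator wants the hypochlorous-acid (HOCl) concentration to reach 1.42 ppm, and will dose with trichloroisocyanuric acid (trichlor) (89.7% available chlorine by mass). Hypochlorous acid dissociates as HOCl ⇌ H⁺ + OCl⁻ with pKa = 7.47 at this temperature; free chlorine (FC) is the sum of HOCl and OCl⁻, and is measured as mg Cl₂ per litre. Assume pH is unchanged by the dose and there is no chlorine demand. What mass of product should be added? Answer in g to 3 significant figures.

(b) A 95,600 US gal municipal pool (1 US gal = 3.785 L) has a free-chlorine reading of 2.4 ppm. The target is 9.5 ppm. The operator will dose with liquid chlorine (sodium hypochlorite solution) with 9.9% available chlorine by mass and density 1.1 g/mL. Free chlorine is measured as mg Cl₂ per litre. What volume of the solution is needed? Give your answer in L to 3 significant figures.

(a) 592 g; (b) 23.6 L

(a) [OCl⁻]/[HOCl] = 10^(pH − pKa) = 10^(7.08 − 7.47) = 0.4074; fraction as HOCl = 1/(1 + 0.4074) = 0.7105.
(a) Free chlorine required for 1.42 ppm HOCl: 1.42 / 0.7105 = 1.998 ppm.
(a) FC to add: 1.998 − 0.7 = 1.298 mg/L as Cl₂.
(a) Cl₂ equivalent: 1.298 mg/L × 409,000 L = 531.1 g.
(a) Product at 89.7% available Cl: 531.1 / 0.897 = 592.1 g.

(b) Volume: 95,600 US gal × 3.785 L/gal = 361,846 L.
(b) Chlorine deficit: 9.5 − 2.4 = 7.1 ppm = 7.1 mg/L as Cl₂.
(b) Cl₂ equivalent needed: 7.1 mg/L × 361,846 L = 2,569,000 mg = 2569 g.
(b) Product at 9.9% available chlorine: 2569 / 0.099 = 25,950 g.
(b) Volume at density 1.1 g/mL: 25,950 g ÷ 1.1 g/mL = 23,590 mL.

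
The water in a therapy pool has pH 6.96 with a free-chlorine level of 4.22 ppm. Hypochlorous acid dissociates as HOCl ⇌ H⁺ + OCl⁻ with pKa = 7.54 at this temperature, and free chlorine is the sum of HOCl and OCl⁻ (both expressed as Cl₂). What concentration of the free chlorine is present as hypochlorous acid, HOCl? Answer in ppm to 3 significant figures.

3.34 ppm

[OCl⁻]/[HOCl] = 10^(pH − pKa) = 10^(6.96 − 7.54) = 10^-0.58 = 0.263.
Fraction as HOCl = 1 / (1 + 0.263) = 0.7917.
HOCl = 0.7917 × 4.22 ppm = 3.341 ppm.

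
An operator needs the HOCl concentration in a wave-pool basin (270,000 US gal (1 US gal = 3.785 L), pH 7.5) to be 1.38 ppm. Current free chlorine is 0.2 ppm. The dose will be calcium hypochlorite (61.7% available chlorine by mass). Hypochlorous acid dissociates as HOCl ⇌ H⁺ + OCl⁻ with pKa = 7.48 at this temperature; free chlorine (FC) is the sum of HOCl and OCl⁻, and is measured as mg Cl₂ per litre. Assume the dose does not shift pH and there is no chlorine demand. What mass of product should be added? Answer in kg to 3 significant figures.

4.35 kg

Volume: 270,000 US gal × 3.785 L/gal = 1,021,950 L.
[OCl⁻]/[HOCl] = 10^(pH − pKa) = 10^(7.5 − 7.48) = 1.047; fraction as HOCl = 1/(1 + 1.047) = 0.4885.
Free chlorine required for 1.38 ppm HOCl: 1.38 / 0.4885 = 2.825 ppm.
FC to add: 2.825 − 0.2 = 2.625 mg/L as Cl₂.
Cl₂ equivalent: 2.625 mg/L × 1,021,950 L = 2683 g.
Product at 61.7% available Cl: 2683 / 0.617 = 4348 g.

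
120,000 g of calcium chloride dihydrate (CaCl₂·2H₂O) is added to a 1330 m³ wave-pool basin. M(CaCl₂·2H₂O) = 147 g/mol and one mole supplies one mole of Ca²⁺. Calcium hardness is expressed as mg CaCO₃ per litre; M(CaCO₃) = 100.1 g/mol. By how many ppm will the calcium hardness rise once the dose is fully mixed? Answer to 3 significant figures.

61.4 ppm

Volume: 1330 m³ = 1,330,000 L.
Moles of Ca²⁺: 120,000 g ÷ 147 g/mol = 816.3 mol.
As CaCO₃: 816.3 mol × 100.1 g/mol = 81,710 g.
Rise: 81,710 g / 1,330,000 L × 1000 = 61.44 mg/L.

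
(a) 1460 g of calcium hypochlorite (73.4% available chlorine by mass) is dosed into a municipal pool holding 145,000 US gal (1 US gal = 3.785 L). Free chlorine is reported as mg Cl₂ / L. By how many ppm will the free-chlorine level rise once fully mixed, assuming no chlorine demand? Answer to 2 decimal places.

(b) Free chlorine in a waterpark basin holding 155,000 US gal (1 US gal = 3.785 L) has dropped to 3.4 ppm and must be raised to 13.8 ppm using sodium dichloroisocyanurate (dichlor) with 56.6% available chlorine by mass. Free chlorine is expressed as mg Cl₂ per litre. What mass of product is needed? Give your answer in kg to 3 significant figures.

(a) 1.95 ppm; (b) 10.8 kg

(a) Volume: 145,000 US gal × 3.785 L/gal = 548,825 L.
(a) Available chlorine delivered: 1460 g × 0.734 = 1072 g as Cl₂.
(a) Concentration rise: 1072 g / 548,825 L = 1.953 mg/L = 1.95 ppm.

(b) Volume: 155,000 US gal × 3.785 L/gal = 586,675 L.
(b) Chlorine deficit: 13.8 − 3.4 = 10.4 ppm = 10.4 mg/L as Cl₂.
(b) Cl₂ equivalent needed: 10.4 mg/L × 586,675 L = 6,101,000 mg = 6101 g.
(b) Product at 56.6% available chlorine: 6101 / 0.566 = 10,780 g.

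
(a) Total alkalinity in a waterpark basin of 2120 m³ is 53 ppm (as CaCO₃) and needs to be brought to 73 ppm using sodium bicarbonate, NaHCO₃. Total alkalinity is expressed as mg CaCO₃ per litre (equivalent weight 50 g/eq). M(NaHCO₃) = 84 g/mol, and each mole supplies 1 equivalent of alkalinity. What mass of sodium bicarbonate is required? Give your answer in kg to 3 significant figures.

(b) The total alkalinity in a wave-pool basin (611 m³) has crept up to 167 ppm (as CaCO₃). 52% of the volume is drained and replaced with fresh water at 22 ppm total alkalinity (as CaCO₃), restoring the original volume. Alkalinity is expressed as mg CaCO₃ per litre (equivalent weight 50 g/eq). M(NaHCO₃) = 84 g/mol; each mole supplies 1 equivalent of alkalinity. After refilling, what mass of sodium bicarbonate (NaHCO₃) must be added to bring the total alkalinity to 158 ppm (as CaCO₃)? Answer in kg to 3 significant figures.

(a) Volume: 2120 m³ = 2,120,000 L.
(a) Alkalinity to add: (73 − 53) = 20 mg/L as CaCO₃ × 2,120,000 L = 42,400 g as CaCO₃.
(a) Equivalents: 42,400 g ÷ 50 g/eq = 848 eq.
(a) NaHCO₃ supplies 1 eq per mole → 848 mol.
(a) Mass: 848 mol × 84 g/mol = 71,230 g.

(b) Volume: 611 m³ = 611,000 L.
(b) After draining 52% and refilling: 167 × 0.48 + 22 × 0.52 = 91.6 ppm.
(b) Deficit to target: 158 − 91.6 = 66.4 mg/L.
(b) As CaCO₃: 66.4 mg/L × 611,000 L = 40,570 g; ÷ 50 g/eq ÷ 1 = 811.4 mol NaHCO₃.
(b) Mass: 811.4 × 84 = 68,160 g.

(a) 71.2 kg; (b) 68.2 kg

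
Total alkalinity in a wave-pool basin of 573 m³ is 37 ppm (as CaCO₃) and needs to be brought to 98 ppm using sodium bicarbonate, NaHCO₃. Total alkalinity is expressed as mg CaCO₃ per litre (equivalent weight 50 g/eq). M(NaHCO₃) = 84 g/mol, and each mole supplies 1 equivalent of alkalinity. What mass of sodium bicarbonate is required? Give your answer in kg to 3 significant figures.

58.7 kg

Volume: 573 m³ = 573,000 L.
Alkalinity to add: (98 − 37) = 61 mg/L as CaCO₃ × 573,000 L = 34,950 g as CaCO₃.
Equivalents: 34,950 g ÷ 50 g/eq = 699.1 eq.
NaHCO₃ supplies 1 eq per mole → 699.1 mol.
Mass: 699.1 mol × 84 g/mol = 58,720 g.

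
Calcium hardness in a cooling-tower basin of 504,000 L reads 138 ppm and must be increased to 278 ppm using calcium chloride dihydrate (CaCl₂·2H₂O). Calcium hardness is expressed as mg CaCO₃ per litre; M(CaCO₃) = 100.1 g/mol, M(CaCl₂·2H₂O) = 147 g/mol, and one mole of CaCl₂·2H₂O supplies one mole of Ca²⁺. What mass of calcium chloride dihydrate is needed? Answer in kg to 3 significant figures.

Hardness to add: (278 − 138) = 140 mg/L as CaCO₃ × 504,000 L = 70,560 g as CaCO₃.
Moles of Ca²⁺ (1 mol Ca²⁺ ≡ 1 mol CaCO₃): 70,560 / 100.1 g/mol = 704.9 mol.
Mass of CaCl₂·2H₂O: 704.9 × 147 = 103,600 g.

104 kg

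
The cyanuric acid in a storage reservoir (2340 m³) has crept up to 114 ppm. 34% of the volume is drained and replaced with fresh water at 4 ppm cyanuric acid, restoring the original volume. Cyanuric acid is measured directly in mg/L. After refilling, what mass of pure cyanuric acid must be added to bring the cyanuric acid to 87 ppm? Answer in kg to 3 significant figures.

Volume: 2340 m³ = 2,340,000 L.
After draining 34% and refilling: 114 × 0.66 + 4 × 0.34 = 76.6 ppm.
Deficit to target: 87 − 76.6 = 10.4 mg/L.
Mass: 10.4 mg/L × 2,340,000 L = 24,340 g cyanuric acid.

24.3 kg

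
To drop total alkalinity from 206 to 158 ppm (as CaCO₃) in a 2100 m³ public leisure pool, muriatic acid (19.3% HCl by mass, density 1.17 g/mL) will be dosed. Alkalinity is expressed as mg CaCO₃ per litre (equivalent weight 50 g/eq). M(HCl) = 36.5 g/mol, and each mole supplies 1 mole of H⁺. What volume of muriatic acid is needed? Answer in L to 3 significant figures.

326 L

Volume: 2100 m³ = 2,100,000 L.
Alkalinity to neutralize: (206 − 158) = 48 mg/L as CaCO₃ × 2,100,000 L = 100,800 g as CaCO₃.
Equivalents of H⁺ required: 100,800 ÷ 50 g/eq = 2016 eq = 2016 mol HCl.
Mass of HCl: 2016 × 36.5 = 73,580 g.
Mass of 19.3% solution: 73,580 / 0.193 = 381,300 g.
Volume: 381,300 g ÷ 1.17 g/mL = 325,900 mL.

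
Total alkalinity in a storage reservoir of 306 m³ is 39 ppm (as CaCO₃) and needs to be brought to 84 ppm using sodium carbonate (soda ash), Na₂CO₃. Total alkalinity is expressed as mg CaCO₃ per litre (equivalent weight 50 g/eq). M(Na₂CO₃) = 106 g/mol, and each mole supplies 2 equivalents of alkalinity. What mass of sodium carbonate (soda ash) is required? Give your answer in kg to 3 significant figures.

14.6 kg

Volume: 306 m³ = 306,000 L.
Alkalinity to add: (84 − 39) = 45 mg/L as CaCO₃ × 306,000 L = 13,770 g as CaCO₃.
Equivalents: 13,770 g ÷ 50 g/eq = 275.4 eq.
Each mole of Na₂CO₃ supplies 2 eq, so 275.4 / 2 = 137.7 mol.
Mass: 137.7 mol × 106 g/mol = 14,600 g.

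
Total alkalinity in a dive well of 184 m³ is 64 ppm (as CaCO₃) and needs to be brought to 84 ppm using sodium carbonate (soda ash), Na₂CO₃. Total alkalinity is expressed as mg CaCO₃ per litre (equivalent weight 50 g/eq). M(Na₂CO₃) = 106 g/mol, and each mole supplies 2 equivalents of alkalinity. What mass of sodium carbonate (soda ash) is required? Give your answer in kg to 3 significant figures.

Volume: 184 m³ = 184,000 L.
Alkalinity to add: (84 − 64) = 20 mg/L as CaCO₃ × 184,000 L = 3680 g as CaCO₃.
Equivalents: 3680 g ÷ 50 g/eq = 73.6 eq.
Each mole of Na₂CO₃ supplies 2 eq, so 73.6 / 2 = 36.8 mol.
Mass: 36.8 mol × 106 g/mol = 3901 g.

3.90 kg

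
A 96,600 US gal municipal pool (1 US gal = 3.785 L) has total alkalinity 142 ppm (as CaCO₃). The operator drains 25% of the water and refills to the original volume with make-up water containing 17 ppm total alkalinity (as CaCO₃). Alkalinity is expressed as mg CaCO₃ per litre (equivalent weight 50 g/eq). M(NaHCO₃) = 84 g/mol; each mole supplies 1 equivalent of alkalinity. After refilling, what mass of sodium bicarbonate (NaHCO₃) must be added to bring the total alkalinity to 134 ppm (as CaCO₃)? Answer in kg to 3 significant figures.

Volume: 96,600 US gal × 3.785 L/gal = 365,631 L.
After draining 25% and refilling: 142 × 0.75 + 17 × 0.25 = 110.75 ppm.
Deficit to target: 134 − 110.75 = 23.25 mg/L.
As CaCO₃: 23.25 mg/L × 365,631 L = 8501 g; ÷ 50 g/eq ÷ 1 = 170 mol NaHCO₃.
Mass: 170 × 84 = 14,280 g.

14.3 kg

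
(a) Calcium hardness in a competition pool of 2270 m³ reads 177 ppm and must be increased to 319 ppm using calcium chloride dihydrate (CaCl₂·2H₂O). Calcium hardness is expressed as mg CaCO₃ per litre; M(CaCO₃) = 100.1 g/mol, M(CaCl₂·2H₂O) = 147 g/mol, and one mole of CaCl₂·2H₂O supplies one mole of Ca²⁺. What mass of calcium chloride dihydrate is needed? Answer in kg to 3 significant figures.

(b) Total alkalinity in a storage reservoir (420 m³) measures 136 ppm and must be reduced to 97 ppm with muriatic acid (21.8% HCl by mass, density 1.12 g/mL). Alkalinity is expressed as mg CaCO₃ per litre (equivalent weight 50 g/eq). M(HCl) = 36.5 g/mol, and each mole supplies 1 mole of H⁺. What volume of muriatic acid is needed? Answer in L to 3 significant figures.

(a) Volume: 2270 m³ = 2,270,000 L.
(a) Hardness to add: (319 − 177) = 142 mg/L as CaCO₃ × 2,270,000 L = 322,300 g as CaCO₃.
(a) Moles of Ca²⁺ (1 mol Ca²⁺ ≡ 1 mol CaCO₃): 322,300 / 100.1 g/mol = 3220 mol.
(a) Mass of CaCl₂·2H₂O: 3220 × 147 = 473,400 g.

(b) Volume: 420 m³ = 420,000 L.
(b) Alkalinity to neutralize: (136 − 97) = 39 mg/L as CaCO₃ × 420,000 L = 16,380 g as CaCO₃.
(b) Equivalents of H⁺ required: 16,380 ÷ 50 g/eq = 327.6 eq = 327.6 mol HCl.
(b) Mass of HCl: 327.6 × 36.5 = 11,960 g.
(b) Mass of 21.8% solution: 11,960 / 0.218 = 54,850 g.
(b) Volume: 54,850 g ÷ 1.12 g/mL = 48,970 mL.

(a) 473 kg; (b) 49.0 L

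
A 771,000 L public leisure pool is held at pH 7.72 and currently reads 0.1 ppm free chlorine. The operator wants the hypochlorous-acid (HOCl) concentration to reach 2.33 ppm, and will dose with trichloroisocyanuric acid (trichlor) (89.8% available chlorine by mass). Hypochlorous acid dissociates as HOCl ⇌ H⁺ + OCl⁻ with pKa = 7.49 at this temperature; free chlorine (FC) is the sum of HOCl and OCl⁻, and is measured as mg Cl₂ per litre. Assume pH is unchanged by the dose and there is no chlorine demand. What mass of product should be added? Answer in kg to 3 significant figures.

5.31 kg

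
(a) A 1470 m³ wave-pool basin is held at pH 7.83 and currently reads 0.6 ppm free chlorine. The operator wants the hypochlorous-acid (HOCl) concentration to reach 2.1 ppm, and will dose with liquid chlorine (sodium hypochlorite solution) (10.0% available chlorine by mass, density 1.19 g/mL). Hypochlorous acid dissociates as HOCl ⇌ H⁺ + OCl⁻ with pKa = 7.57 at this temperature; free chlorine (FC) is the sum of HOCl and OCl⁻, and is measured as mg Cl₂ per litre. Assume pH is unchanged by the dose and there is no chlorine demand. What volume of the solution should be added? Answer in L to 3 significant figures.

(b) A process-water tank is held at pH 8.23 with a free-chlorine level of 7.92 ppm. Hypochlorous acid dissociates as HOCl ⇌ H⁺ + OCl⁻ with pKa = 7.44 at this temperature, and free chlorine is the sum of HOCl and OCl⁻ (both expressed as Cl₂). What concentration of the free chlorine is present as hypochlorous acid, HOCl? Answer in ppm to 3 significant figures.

(a) Volume: 1470 m³ = 1,470,000 L.
(a) [OCl⁻]/[HOCl] = 10^(pH − pKa) = 10^(7.83 − 7.57) = 1.82; fraction as HOCl = 1/(1 + 1.82) = 0.3546.
(a) Free chlorine required for 2.1 ppm HOCl: 2.1 / 0.3546 = 5.921 ppm.
(a) FC to add: 5.921 − 0.6 = 5.321 mg/L as Cl₂.
(a) Cl₂ equivalent: 5.321 mg/L × 1,470,000 L = 7822 g.
(a) Product at 10.0% available Cl: 7822 / 0.1 = 78,220 g.
(a) Volume: 78,220 g ÷ 1.19 g/mL = 65,730 mL.

(b) [OCl⁻]/[HOCl] = 10^(pH − pKa) = 10^(8.23 − 7.44) = 10^0.79 = 6.166.
(b) Fraction as HOCl = 1 / (1 + 6.166) = 0.1395.
(b) HOCl = 0.1395 × 7.92 ppm = 1.105 ppm.

(a) 65.7 L; (b) 1.11 ppm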